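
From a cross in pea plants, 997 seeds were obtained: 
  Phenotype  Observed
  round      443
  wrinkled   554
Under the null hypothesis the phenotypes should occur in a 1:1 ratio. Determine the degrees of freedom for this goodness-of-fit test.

A goodness-of-fit test with 2 phenotype classes has df = 2 − 1 = 1.

1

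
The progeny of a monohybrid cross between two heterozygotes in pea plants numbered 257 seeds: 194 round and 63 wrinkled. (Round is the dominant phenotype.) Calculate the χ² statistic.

0.032

For a monohybrid cross between heterozygotes with complete dominance, the expected phenotypic ratio is 3:1.
Total ratio parts = 4. Expected numbers out of 257:
  round: 257 × 3/4 = 192.75
  wrinkled: 257 × 1/4 = 64.25
χ² = Σ (O − E)² / E
  round: (194 − 192.75)² / 192.75 = 0.0081
  wrinkled: (63 − 64.25)² / 64.25 = 0.0243
χ² = 0.0081 + 0.0243 = 0.0324 ≈ 0.032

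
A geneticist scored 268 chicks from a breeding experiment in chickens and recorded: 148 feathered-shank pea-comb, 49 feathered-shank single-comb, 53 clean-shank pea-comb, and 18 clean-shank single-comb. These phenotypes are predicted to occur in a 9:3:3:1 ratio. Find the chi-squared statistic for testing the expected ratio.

Under the 9:3:3:1 hypothesis (Σ ratio = 16, N = 268):
  feathered-shank pea-comb: 268 × 9/16 = 150.75
  feathered-shank single-comb: 268 × 3/16 = 50.25
  clean-shank pea-comb: 268 × 3/16 = 50.25
  clean-shank single-comb: 268 × 1/16 = 16.75
χ² = Σ (O − E)² / E
  feathered-shank pea-comb: (148 − 150.75)² / 150.75 = 0.0502
  feathered-shank single-comb: (49 − 50.25)² / 50.25 = 0.0311
  clean-shank pea-comb: (53 − 50.25)² / 50.25 = 0.1505
  clean-shank single-comb: (18 − 16.75)² / 16.75 = 0.0933
χ² = 0.0502 + 0.0311 + 0.1505 + 0.0933 = 0.3251 ≈ 0.325

0.325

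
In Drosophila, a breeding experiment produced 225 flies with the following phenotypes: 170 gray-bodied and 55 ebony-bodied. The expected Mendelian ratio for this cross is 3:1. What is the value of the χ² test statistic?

Expected counts for N = 225 under a 3:1 ratio (total parts = 4):
  gray-bodied: 225 × 3/4 = 168.75
  ebony-bodied: 225 × 1/4 = 56.25
χ² = Σ (O − E)² / E
  gray-bodied: (170 − 168.75)² / 168.75 = 0.0093
  ebony-bodied: (55 − 56.25)² / 56.25 = 0.0278
χ² = 0.0093 + 0.0278 = 0.0371 ≈ 0.037

0.037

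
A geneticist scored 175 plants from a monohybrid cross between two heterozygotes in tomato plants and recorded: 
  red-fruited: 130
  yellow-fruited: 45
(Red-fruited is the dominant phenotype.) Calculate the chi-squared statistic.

0.048

For a monohybrid cross between heterozygotes with complete dominance, the expected phenotypic ratio is 3:1.
Total ratio parts = 4. Expected numbers out of 175:
  red-fruited: 175 × 3/4 = 131.25
  yellow-fruited: 175 × 1/4 = 43.75
χ² = Σ (O − E)² / E
  red-fruited: (130 − 131.25)² / 131.25 = 0.0119
  yellow-fruited: (45 − 43.75)² / 43.75 = 0.0357
χ² = 0.0119 + 0.0357 = 0.0476 ≈ 0.048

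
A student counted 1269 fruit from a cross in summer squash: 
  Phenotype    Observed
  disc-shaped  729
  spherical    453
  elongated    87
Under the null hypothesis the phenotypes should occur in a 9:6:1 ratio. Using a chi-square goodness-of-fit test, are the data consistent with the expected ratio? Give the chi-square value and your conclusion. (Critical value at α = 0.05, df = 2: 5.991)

Under the 9:6:1 hypothesis (Σ ratio = 16, N = 1269):
  disc-shaped: 1269 × 9/16 = 713.8125
  spherical: 1269 × 6/16 = 475.875
  elongated: 1269 × 1/16 = 79.3125
χ² = Σ (O − E)² / E
  disc-shaped: (729 − 713.8125)² / 713.8125 = 0.3231
  spherical: (453 − 475.875)² / 475.875 = 1.0996
  elongated: (87 − 79.3125)² / 79.3125 = 0.7451
χ² = 0.3231 + 1.0996 + 0.7451 = 2.1678 ≈ 2.168
Degrees of freedom = 3 − 1 = 2; critical value at α = 0.05 is 5.991.
Since 2.168 < 5.991, we fail to reject the null hypothesis — the data are consistent with the 9:6:1 ratio.

2.168; consistent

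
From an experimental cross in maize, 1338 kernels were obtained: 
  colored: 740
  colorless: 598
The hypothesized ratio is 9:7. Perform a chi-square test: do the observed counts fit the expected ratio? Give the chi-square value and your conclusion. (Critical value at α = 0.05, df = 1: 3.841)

Total ratio parts = 16. Expected numbers out of 1338:
  colored: 1338 × 9/16 = 752.625
  colorless: 1338 × 7/16 = 585.375
χ² = Σ (O − E)² / E
  colored: (740 − 752.625)² / 752.625 = 0.2118
  colorless: (598 − 585.375)² / 585.375 = 0.2723
χ² = 0.2118 + 0.2723 = 0.4841 ≈ 0.484
Degrees of freedom = 2 − 1 = 1; critical value at α = 0.05 is 3.841.
Since 0.484 < 3.841, we fail to reject the null hypothesis — the data are consistent with the 9:7 ratio.

0.484; consistent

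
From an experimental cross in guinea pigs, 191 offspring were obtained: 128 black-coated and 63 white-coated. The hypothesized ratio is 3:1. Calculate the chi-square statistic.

6.494

Under the 3:1 hypothesis (Σ ratio = 4, N = 191):
  black-coated: 191 × 3/4 = 143.25
  white-coated: 191 × 1/4 = 47.75
χ² = Σ (O − E)² / E
  black-coated: (128 − 143.25)² / 143.25 = 1.6235
  white-coated: (63 − 47.75)² / 47.75 = 4.8704
χ² = 1.6235 + 4.8704 = 6.4939 ≈ 6.494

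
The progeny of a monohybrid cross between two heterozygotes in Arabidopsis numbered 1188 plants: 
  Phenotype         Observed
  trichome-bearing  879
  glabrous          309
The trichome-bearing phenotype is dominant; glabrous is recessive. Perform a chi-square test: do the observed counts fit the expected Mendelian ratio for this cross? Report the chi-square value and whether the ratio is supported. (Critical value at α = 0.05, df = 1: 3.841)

0.646; consistent

For a monohybrid cross between heterozygotes with complete dominance, the expected phenotypic ratio is 3:1.
Expected counts for N = 1188 under a 3:1 ratio (total parts = 4):
  trichome-bearing: 1188 × 3/4 = 891
  glabrous: 1188 × 1/4 = 297
χ² = Σ (O − E)² / E
  trichome-bearing: (879 − 891)² / 891 = 0.1616
  glabrous: (309 − 297)² / 297 = 0.4848
χ² = 0.1616 + 0.4848 = 0.6464 ≈ 0.646
Degrees of freedom = 2 − 1 = 1; critical value at α = 0.05 is 3.841.
Since 0.646 < 3.841, we fail to reject the null hypothesis — the data are consistent with the 3:1 ratio.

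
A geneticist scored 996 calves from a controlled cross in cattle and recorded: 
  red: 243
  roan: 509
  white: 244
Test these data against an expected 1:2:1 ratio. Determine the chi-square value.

0.488

Under the 1:2:1 hypothesis (Σ ratio = 4, N = 996):
  red: 996 × 1/4 = 249
  roan: 996 × 2/4 = 498
  white: 996 × 1/4 = 249
χ² = Σ (O − E)² / E
  red: (243 − 249)² / 249 = 0.1446
  roan: (509 − 498)² / 498 = 0.2430
  white: (244 − 249)² / 249 = 0.1004
χ² = 0.1446 + 0.2430 + 0.1004 = 0.488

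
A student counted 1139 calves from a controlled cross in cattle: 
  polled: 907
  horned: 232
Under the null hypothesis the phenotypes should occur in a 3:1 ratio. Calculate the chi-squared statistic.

13.029

Total ratio parts = 4. Expected numbers out of 1139:
  polled: 1139 × 3/4 = 854.25
  horned: 1139 × 1/4 = 284.75
χ² = Σ (O − E)² / E
  polled: (907 − 854.25)² / 854.25 = 3.2573
  horned: (232 − 284.75)² / 284.75 = 9.7719
χ² = 3.2573 + 9.7719 = 13.0292 ≈ 13.029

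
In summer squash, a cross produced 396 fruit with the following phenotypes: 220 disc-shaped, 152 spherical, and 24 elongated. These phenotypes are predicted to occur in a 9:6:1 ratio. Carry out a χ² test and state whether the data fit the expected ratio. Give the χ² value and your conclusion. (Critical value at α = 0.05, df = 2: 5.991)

Under the 9:6:1 hypothesis (Σ ratio = 16, N = 396):
  disc-shaped: 396 × 9/16 = 222.75
  spherical: 396 × 6/16 = 148.5
  elongated: 396 × 1/16 = 24.75
χ² = Σ (O − E)² / E
  disc-shaped: (220 − 222.75)² / 222.75 = 0.0340
  spherical: (152 − 148.5)² / 148.5 = 0.0825
  elongated: (24 − 24.75)² / 24.75 = 0.0227
χ² = 0.0340 + 0.0825 + 0.0227 = 0.1392 ≈ 0.139
Degrees of freedom = 3 − 1 = 2; critical value at α = 0.05 is 5.991.
Since 0.139 < 5.991, we fail to reject the null hypothesis — the data are consistent with the 9:6:1 ratio.

0.139; consistent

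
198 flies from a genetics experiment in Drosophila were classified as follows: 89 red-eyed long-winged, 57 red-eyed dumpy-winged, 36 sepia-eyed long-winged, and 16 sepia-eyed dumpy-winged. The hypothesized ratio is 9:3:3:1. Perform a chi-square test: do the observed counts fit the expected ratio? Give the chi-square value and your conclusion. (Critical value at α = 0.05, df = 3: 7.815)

Under the 9:3:3:1 hypothesis (Σ ratio = 16, N = 198):
  red-eyed long-winged: 198 × 9/16 = 111.375
  red-eyed dumpy-winged: 198 × 3/16 = 37.125
  sepia-eyed long-winged: 198 × 3/16 = 37.125
  sepia-eyed dumpy-winged: 198 × 1/16 = 12.375
χ² = Σ (O − E)² / E
  red-eyed long-winged: (89 − 111.375)² / 111.375 = 4.4951
  red-eyed dumpy-winged: (57 − 37.125)² / 37.125 = 10.6402
  sepia-eyed long-winged: (36 − 37.125)² / 37.125 = 0.0341
  sepia-eyed dumpy-winged: (16 − 12.375)² / 12.375 = 1.0619
χ² = 4.4951 + 10.6402 + 0.0341 + 1.0619 = 16.2313 ≈ 16.231
Degrees of freedom = 4 − 1 = 3; critical value at α = 0.05 is 7.815.
Since 16.231 > 7.815, we reject the null hypothesis — the data do not fit the 9:3:3:1 ratio.

16.231; not consistent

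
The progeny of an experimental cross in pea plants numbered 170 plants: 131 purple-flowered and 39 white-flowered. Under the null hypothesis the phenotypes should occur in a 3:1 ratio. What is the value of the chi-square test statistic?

Total ratio parts = 4. Expected numbers out of 170:
  purple-flowered: 170 × 3/4 = 127.5
  white-flowered: 170 × 1/4 = 42.5
χ² = Σ (O − E)² / E
  purple-flowered: (131 − 127.5)² / 127.5 = 0.0961
  white-flowered: (39 − 42.5)² / 42.5 = 0.2882
χ² = 0.0961 + 0.2882 = 0.3843 ≈ 0.384

0.384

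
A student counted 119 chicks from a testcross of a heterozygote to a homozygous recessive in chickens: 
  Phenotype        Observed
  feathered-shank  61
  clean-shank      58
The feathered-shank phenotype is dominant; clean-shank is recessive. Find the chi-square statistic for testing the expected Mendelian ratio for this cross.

0.076

A testcross of a heterozygote (Aa × aa) gives a 1:1 phenotypic ratio.
The 1:1 ratio has 2 parts, so with N = 119 the expected counts are:
  feathered-shank: 119 × 1/2 = 59.5
  clean-shank: 119 × 1/2 = 59.5
χ² = Σ (O − E)² / E
  feathered-shank: (61 − 59.5)² / 59.5 = 0.0378
  clean-shank: (58 − 59.5)² / 59.5 = 0.0378
χ² = 0.0378 + 0.0378 = 0.0756 ≈ 0.076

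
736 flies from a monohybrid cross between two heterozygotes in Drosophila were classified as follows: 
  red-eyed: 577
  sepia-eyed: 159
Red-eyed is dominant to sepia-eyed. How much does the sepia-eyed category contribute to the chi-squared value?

For a monohybrid cross between heterozygotes with complete dominance, the expected phenotypic ratio is 3:1.
Total ratio parts = 4. Expected numbers out of 736:
  red-eyed: 736 × 3/4 = 552
  sepia-eyed: 736 × 1/4 = 184
Contribution of sepia-eyed: (159 − 184)² / 184 = 3.3967

3.397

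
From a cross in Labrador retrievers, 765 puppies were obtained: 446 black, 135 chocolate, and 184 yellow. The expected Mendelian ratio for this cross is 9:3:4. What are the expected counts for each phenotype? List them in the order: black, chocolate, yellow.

430.3125, 143.4375, 191.25

Total ratio parts = 16. Expected numbers out of 765:
  black: 765 × 9/16 = 430.3125
  chocolate: 765 × 3/16 = 143.4375
  yellow: 765 × 4/16 = 191.25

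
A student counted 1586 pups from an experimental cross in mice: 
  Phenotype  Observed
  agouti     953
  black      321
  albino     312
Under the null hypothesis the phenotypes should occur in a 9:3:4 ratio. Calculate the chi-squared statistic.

24.039

Expected counts for N = 1586 under a 9:3:4 ratio (total parts = 16):
  agouti: 1586 × 9/16 = 892.125
  black: 1586 × 3/16 = 297.375
  albino: 1586 × 4/16 = 396.5
χ² = Σ (O − E)² / E
  agouti: (953 − 892.125)² / 892.125 = 4.1539
  black: (321 − 297.375)² / 297.375 = 1.8769
  albino: (312 − 396.5)² / 396.5 = 18.0082
χ² = 4.1539 + 1.8769 + 18.0082 = 24.039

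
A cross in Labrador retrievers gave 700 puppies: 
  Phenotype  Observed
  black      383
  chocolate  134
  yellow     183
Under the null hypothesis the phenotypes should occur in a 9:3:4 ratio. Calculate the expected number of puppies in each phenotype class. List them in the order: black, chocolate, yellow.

393.75, 131.25, 175

The 9:3:4 ratio has 16 parts, so with N = 700 the expected counts are:
  black: 700 × 9/16 = 393.75
  chocolate: 700 × 3/16 = 131.25
  yellow: 700 × 4/16 = 175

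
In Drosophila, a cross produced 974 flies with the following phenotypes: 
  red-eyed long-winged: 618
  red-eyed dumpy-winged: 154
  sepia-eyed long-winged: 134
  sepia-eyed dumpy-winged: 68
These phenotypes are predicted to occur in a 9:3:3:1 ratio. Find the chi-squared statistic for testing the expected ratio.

27.243

Expected counts for N = 974 under a 9:3:3:1 ratio (total parts = 16):
  red-eyed long-winged: 974 × 9/16 = 547.875
  red-eyed dumpy-winged: 974 × 3/16 = 182.625
  sepia-eyed long-winged: 974 × 3/16 = 182.625
  sepia-eyed dumpy-winged: 974 × 1/16 = 60.875
χ² = Σ (O − E)² / E
  red-eyed long-winged: (618 − 547.875)² / 547.875 = 8.9756
  red-eyed dumpy-winged: (154 − 182.625)² / 182.625 = 4.4867
  sepia-eyed long-winged: (134 − 182.625)² / 182.625 = 12.9467
  sepia-eyed dumpy-winged: (68 − 60.875)² / 60.875 = 0.8339
χ² = 8.9756 + 4.4867 + 12.9467 + 0.8339 = 27.2429 ≈ 27.243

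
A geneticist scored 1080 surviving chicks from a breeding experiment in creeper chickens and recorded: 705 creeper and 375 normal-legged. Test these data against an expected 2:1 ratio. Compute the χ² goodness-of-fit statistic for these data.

Expected counts for N = 1080 under a 2:1 ratio (total parts = 3):
  creeper: 1080 × 2/3 = 720
  normal-legged: 1080 × 1/3 = 360
χ² = Σ (O − E)² / E
  creeper: (705 − 720)² / 720 = 0.3125
  normal-legged: (375 − 360)² / 360 = 0.6250
χ² = 0.3125 + 0.6250 = 0.9375 ≈ 0.938

0.938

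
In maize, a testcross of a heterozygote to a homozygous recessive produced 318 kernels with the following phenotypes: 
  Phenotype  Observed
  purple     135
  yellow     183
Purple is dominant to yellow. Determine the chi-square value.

A testcross of a heterozygote (Aa × aa) gives a 1:1 phenotypic ratio.
Total ratio parts = 2. Expected numbers out of 318:
  purple: 318 × 1/2 = 159
  yellow: 318 × 1/2 = 159
χ² = Σ (O − E)² / E
  purple: (135 − 159)² / 159 = 3.6226
  yellow: (183 − 159)² / 159 = 3.6226
χ² = 3.6226 + 3.6226 = 7.2452 ≈ 7.245

7.245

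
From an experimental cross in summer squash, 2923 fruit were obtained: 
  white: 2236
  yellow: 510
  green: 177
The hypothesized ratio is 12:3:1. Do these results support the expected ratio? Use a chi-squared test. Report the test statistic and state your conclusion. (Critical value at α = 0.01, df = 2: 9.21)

3.694; consistent

Expected counts for N = 2923 under a 12:3:1 ratio (total parts = 16):
  white: 2923 × 12/16 = 2192.25
  yellow: 2923 × 3/16 = 548.0625
  green: 2923 × 1/16 = 182.6875
χ² = Σ (O − E)² / E
  white: (2236 − 2192.25)² / 2192.25 = 0.8731
  yellow: (510 − 548.0625)² / 548.0625 = 2.6434
  green: (177 − 182.6875)² / 182.6875 = 0.1771
χ² = 0.8731 + 2.6434 + 0.1771 = 3.6936 ≈ 3.694
Degrees of freedom = 3 − 1 = 2; critical value at α = 0.01 is 9.21.
Since 3.694 < 9.21, we fail to reject the null hypothesis — the data are consistent with the 12:3:1 ratio.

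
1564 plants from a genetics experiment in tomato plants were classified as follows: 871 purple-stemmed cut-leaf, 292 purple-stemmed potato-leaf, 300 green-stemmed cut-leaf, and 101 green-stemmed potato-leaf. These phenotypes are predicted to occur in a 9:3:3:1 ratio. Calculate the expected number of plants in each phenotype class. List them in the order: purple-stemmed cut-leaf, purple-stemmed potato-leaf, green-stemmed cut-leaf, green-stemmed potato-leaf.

879.75, 293.25, 293.25, 97.75

Under the 9:3:3:1 hypothesis (Σ ratio = 16, N = 1564):
  purple-stemmed cut-leaf: 1564 × 9/16 = 879.75
  purple-stemmed potato-leaf: 1564 × 3/16 = 293.25
  green-stemmed cut-leaf: 1564 × 3/16 = 293.25
  green-stemmed potato-leaf: 1564 × 1/16 = 97.75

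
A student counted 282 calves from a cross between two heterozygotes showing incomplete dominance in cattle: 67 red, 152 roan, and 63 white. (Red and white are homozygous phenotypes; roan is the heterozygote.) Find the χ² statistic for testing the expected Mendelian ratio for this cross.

1.830

With incomplete dominance, a heterozygote × heterozygote cross gives a 1:2:1 phenotypic ratio.
Under the 1:2:1 hypothesis (Σ ratio = 4, N = 282):
  red: 282 × 1/4 = 70.5
  roan: 282 × 2/4 = 141
  white: 282 × 1/4 = 70.5
χ² = Σ (O − E)² / E
  red: (67 − 70.5)² / 70.5 = 0.1738
  roan: (152 − 141)² / 141 = 0.8582
  white: (63 − 70.5)² / 70.5 = 0.7979
χ² = 0.1738 + 0.8582 + 0.7979 = 1.8299 ≈ 1.830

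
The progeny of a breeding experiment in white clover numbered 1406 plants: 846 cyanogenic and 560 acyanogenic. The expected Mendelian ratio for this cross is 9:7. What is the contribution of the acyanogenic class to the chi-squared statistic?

4.940

Total ratio parts = 16. Expected numbers out of 1406:
  cyanogenic: 1406 × 9/16 = 790.875
  acyanogenic: 1406 × 7/16 = 615.125
Contribution of acyanogenic: (560 − 615.125)² / 615.125 = 4.9401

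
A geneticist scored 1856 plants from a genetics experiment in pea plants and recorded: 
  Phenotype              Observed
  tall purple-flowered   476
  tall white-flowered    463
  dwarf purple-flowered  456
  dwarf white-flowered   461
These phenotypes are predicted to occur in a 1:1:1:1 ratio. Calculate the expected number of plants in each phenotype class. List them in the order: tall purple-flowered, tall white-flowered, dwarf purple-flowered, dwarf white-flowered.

464, 464, 464, 464

The 1:1:1:1 ratio has 4 parts, so with N = 1856 the expected counts are:
  tall purple-flowered: 1856 × 1/4 = 464
  tall white-flowered: 1856 × 1/4 = 464
  dwarf purple-flowered: 1856 × 1/4 = 464
  dwarf white-flowered: 1856 × 1/4 = 464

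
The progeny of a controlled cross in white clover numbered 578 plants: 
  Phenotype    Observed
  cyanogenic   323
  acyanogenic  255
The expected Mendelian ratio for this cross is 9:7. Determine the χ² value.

0.032

Total ratio parts = 16. Expected numbers out of 578:
  cyanogenic: 578 × 9/16 = 325.125
  acyanogenic: 578 × 7/16 = 252.875
χ² = Σ (O − E)² / E
  cyanogenic: (323 − 325.125)² / 325.125 = 0.0139
  acyanogenic: (255 − 252.875)² / 252.875 = 0.0179
χ² = 0.0139 + 0.0179 = 0.0318 ≈ 0.032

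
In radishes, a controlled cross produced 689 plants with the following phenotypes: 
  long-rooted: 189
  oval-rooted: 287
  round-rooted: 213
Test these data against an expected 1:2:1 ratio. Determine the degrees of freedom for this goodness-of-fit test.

2

A goodness-of-fit test with 3 phenotype classes has df = 3 − 1 = 2.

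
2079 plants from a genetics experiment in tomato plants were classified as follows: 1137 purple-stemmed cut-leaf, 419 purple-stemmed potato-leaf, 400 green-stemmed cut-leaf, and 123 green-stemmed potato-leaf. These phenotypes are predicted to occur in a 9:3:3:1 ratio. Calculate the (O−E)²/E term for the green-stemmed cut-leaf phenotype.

0.266

The 9:3:3:1 ratio has 16 parts, so with N = 2079 the expected counts are:
  purple-stemmed cut-leaf: 2079 × 9/16 = 1169.4375
  purple-stemmed potato-leaf: 2079 × 3/16 = 389.8125
  green-stemmed cut-leaf: 2079 × 3/16 = 389.8125
  green-stemmed potato-leaf: 2079 × 1/16 = 129.9375
Contribution of green-stemmed cut-leaf: (400 − 389.8125)² / 389.8125 = 0.2662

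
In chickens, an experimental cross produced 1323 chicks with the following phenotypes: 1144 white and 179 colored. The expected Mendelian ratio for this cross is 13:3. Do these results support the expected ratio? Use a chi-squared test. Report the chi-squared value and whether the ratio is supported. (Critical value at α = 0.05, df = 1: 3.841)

23.665; not consistent

Under the 13:3 hypothesis (Σ ratio = 16, N = 1323):
  white: 1323 × 13/16 = 1074.9375
  colored: 1323 × 3/16 = 248.0625
χ² = Σ (O − E)² / E
  white: (1144 − 1074.9375)² / 1074.9375 = 4.4371
  colored: (179 − 248.0625)² / 248.0625 = 19.2275
χ² = 4.4371 + 19.2275 = 23.6646 ≈ 23.665
Degrees of freedom = 2 − 1 = 1; critical value at α = 0.05 is 3.841.
Since 23.665 > 3.841, we reject the null hypothesis — the data do not fit the 13:3 ratio.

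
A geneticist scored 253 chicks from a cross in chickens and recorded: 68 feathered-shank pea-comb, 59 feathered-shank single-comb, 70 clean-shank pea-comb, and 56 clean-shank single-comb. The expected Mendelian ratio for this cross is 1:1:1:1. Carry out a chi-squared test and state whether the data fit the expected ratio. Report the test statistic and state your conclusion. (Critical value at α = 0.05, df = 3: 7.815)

The 1:1:1:1 ratio has 4 parts, so with N = 253 the expected counts are:
  feathered-shank pea-comb: 253 × 1/4 = 63.25
  feathered-shank single-comb: 253 × 1/4 = 63.25
  clean-shank pea-comb: 253 × 1/4 = 63.25
  clean-shank single-comb: 253 × 1/4 = 63.25
χ² = Σ (O − E)² / E
  feathered-shank pea-comb: (68 − 63.25)² / 63.25 = 0.3567
  feathered-shank single-comb: (59 − 63.25)² / 63.25 = 0.2856
  clean-shank pea-comb: (70 − 63.25)² / 63.25 = 0.7204
  clean-shank single-comb: (56 − 63.25)² / 63.25 = 0.8310
χ² = 0.3567 + 0.2856 + 0.7204 + 0.8310 = 2.1937 ≈ 2.194
Degrees of freedom = 4 − 1 = 3; critical value at α = 0.05 is 7.815.
Since 2.194 < 7.815, we fail to reject the null hypothesis — the data are consistent with the 1:1:1:1 ratio.

2.194; consistent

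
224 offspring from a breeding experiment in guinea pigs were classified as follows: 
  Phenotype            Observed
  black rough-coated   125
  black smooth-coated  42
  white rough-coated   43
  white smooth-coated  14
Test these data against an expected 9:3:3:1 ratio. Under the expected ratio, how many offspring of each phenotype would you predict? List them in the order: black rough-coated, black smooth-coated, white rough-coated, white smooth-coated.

Total ratio parts = 16. Expected numbers out of 224:
  black rough-coated: 224 × 9/16 = 126
  black smooth-coated: 224 × 3/16 = 42
  white rough-coated: 224 × 3/16 = 42
  white smooth-coated: 224 × 1/16 = 14

126, 42, 42, 14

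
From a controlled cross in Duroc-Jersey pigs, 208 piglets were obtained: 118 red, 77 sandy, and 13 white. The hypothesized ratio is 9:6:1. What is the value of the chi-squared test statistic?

Under the 9:6:1 hypothesis (Σ ratio = 16, N = 208):
  red: 208 × 9/16 = 117
  sandy: 208 × 6/16 = 78
  white: 208 × 1/16 = 13
χ² = Σ (O − E)² / E
  red: (118 − 117)² / 117 = 0.0085
  sandy: (77 − 78)² / 78 = 0.0128
  white: (13 − 13)² / 13 = 0.0000
χ² = 0.0085 + 0.0128 + 0.0000 = 0.0213 ≈ 0.021

0.021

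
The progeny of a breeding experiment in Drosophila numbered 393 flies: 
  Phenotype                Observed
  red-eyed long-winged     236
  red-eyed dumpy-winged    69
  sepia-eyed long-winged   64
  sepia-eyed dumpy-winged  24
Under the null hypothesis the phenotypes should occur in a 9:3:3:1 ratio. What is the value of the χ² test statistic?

Under the 9:3:3:1 hypothesis (Σ ratio = 16, N = 393):
  red-eyed long-winged: 393 × 9/16 = 221.0625
  red-eyed dumpy-winged: 393 × 3/16 = 73.6875
  sepia-eyed long-winged: 393 × 3/16 = 73.6875
  sepia-eyed dumpy-winged: 393 × 1/16 = 24.5625
χ² = Σ (O − E)² / E
  red-eyed long-winged: (236 − 221.0625)² / 221.0625 = 1.0093
  red-eyed dumpy-winged: (69 − 73.6875)² / 73.6875 = 0.2982
  sepia-eyed long-winged: (64 − 73.6875)² / 73.6875 = 1.2736
  sepia-eyed dumpy-winged: (24 − 24.5625)² / 24.5625 = 0.0129
χ² = 1.0093 + 0.2982 + 1.2736 + 0.0129 = 2.594

2.594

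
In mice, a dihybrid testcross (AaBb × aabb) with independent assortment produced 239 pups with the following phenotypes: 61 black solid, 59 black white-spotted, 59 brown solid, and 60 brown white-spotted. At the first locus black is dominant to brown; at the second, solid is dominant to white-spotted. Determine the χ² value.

A dihybrid testcross with independent assortment gives a 1:1:1:1 ratio.
Total ratio parts = 4. Expected numbers out of 239:
  black solid: 239 × 1/4 = 59.75
  black white-spotted: 239 × 1/4 = 59.75
  brown solid: 239 × 1/4 = 59.75
  brown white-spotted: 239 × 1/4 = 59.75
χ² = Σ (O − E)² / E
  black solid: (61 − 59.75)² / 59.75 = 0.0262
  black white-spotted: (59 − 59.75)² / 59.75 = 0.0094
  brown solid: (59 − 59.75)² / 59.75 = 0.0094
  brown white-spotted: (60 − 59.75)² / 59.75 = 0.0010
χ² = 0.0262 + 0.0094 + 0.0094 + 0.0010 = 0.046

0.046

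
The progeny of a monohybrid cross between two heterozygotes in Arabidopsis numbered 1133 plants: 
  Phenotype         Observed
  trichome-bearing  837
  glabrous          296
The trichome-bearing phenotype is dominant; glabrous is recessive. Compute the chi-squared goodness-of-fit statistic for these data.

For a monohybrid cross between heterozygotes with complete dominance, the expected phenotypic ratio is 3:1.
Expected counts for N = 1133 under a 3:1 ratio (total parts = 4):
  trichome-bearing: 1133 × 3/4 = 849.75
  glabrous: 1133 × 1/4 = 283.25
χ² = Σ (O − E)² / E
  trichome-bearing: (837 − 849.75)² / 849.75 = 0.1913
  glabrous: (296 − 283.25)² / 283.25 = 0.5739
χ² = 0.1913 + 0.5739 = 0.7652 ≈ 0.765

0.765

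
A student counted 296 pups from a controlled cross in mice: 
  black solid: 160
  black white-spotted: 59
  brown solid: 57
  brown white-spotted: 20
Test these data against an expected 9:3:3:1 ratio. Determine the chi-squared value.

0.637

Expected counts for N = 296 under a 9:3:3:1 ratio (total parts = 16):
  black solid: 296 × 9/16 = 166.5
  black white-spotted: 296 × 3/16 = 55.5
  brown solid: 296 × 3/16 = 55.5
  brown white-spotted: 296 × 1/16 = 18.5
χ² = Σ (O − E)² / E
  black solid: (160 − 166.5)² / 166.5 = 0.2538
  black white-spotted: (59 − 55.5)² / 55.5 = 0.2207
  brown solid: (57 − 55.5)² / 55.5 = 0.0405
  brown white-spotted: (20 − 18.5)² / 18.5 = 0.1216
χ² = 0.2538 + 0.2207 + 0.0405 + 0.1216 = 0.6366 ≈ 0.637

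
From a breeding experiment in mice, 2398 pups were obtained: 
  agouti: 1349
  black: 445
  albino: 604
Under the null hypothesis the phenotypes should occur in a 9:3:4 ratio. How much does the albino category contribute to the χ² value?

0.034

Total ratio parts = 16. Expected numbers out of 2398:
  agouti: 2398 × 9/16 = 1348.875
  black: 2398 × 3/16 = 449.625
  albino: 2398 × 4/16 = 599.5
Contribution of albino: (604 − 599.5)² / 599.5 = 0.0338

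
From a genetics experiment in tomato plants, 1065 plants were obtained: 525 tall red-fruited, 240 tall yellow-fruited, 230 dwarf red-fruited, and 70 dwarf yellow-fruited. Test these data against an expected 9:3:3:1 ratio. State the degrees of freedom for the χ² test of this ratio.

A goodness-of-fit test with 4 phenotype classes has df = 4 − 1 = 3.

3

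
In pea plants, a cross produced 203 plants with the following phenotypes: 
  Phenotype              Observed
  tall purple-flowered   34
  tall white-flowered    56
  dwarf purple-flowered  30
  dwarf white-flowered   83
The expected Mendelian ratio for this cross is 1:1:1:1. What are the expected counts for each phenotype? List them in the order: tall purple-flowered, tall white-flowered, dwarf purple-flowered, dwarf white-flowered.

50.75, 50.75, 50.75, 50.75

The 1:1:1:1 ratio has 4 parts, so with N = 203 the expected counts are:
  tall purple-flowered: 203 × 1/4 = 50.75
  tall white-flowered: 203 × 1/4 = 50.75
  dwarf purple-flowered: 203 × 1/4 = 50.75
  dwarf white-flowered: 203 × 1/4 = 50.75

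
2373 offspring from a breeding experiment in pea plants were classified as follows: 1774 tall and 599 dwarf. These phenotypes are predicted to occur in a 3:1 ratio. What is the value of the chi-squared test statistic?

Under the 3:1 hypothesis (Σ ratio = 4, N = 2373):
  tall: 2373 × 3/4 = 1779.75
  dwarf: 2373 × 1/4 = 593.25
χ² = Σ (O − E)² / E
  tall: (1774 − 1779.75)² / 1779.75 = 0.0186
  dwarf: (599 − 593.25)² / 593.25 = 0.0557
χ² = 0.0186 + 0.0557 = 0.0743 ≈ 0.074

0.074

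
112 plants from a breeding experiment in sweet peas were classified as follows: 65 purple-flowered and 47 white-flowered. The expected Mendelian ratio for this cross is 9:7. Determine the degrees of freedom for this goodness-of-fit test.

A goodness-of-fit test with 2 phenotype classes has df = 2 − 1 = 1.

1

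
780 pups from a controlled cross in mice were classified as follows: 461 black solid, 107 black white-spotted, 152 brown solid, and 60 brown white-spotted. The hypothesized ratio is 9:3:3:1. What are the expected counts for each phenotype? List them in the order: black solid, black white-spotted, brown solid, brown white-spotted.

Under the 9:3:3:1 hypothesis (Σ ratio = 16, N = 780):
  black solid: 780 × 9/16 = 438.75
  black white-spotted: 780 × 3/16 = 146.25
  brown solid: 780 × 3/16 = 146.25
  brown white-spotted: 780 × 1/16 = 48.75

438.75, 146.25, 146.25, 48.75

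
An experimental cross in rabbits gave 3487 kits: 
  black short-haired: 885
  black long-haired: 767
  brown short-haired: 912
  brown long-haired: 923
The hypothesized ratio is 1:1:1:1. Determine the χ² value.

Under the 1:1:1:1 hypothesis (Σ ratio = 4, N = 3487):
  black short-haired: 3487 × 1/4 = 871.75
  black long-haired: 3487 × 1/4 = 871.75
  brown short-haired: 3487 × 1/4 = 871.75
  brown long-haired: 3487 × 1/4 = 871.75
χ² = Σ (O − E)² / E
  black short-haired: (885 − 871.75)² / 871.75 = 0.2014
  black long-haired: (767 − 871.75)² / 871.75 = 12.5868
  brown short-haired: (912 − 871.75)² / 871.75 = 1.8584
  brown long-haired: (923 − 871.75)² / 871.75 = 3.0130
χ² = 0.2014 + 12.5868 + 1.8584 + 3.0130 = 17.6596 ≈ 17.660

17.660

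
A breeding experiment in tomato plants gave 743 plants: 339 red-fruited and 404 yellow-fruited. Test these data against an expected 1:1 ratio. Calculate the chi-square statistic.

5.686

The 1:1 ratio has 2 parts, so with N = 743 the expected counts are:
  red-fruited: 743 × 1/2 = 371.5
  yellow-fruited: 743 × 1/2 = 371.5
χ² = Σ (O − E)² / E
  red-fruited: (339 − 371.5)² / 371.5 = 2.8432
  yellow-fruited: (404 − 371.5)² / 371.5 = 2.8432
χ² = 2.8432 + 2.8432 = 5.6864 ≈ 5.686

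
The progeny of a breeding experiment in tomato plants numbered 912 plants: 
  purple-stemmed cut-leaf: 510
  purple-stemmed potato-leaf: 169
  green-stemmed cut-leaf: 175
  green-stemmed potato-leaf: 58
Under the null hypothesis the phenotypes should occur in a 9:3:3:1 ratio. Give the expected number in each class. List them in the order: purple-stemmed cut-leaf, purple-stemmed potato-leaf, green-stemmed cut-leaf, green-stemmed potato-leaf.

513, 171, 171, 57

Total ratio parts = 16. Expected numbers out of 912:
  purple-stemmed cut-leaf: 912 × 9/16 = 513
  purple-stemmed potato-leaf: 912 × 3/16 = 171
  green-stemmed cut-leaf: 912 × 3/16 = 171
  green-stemmed potato-leaf: 912 × 1/16 = 57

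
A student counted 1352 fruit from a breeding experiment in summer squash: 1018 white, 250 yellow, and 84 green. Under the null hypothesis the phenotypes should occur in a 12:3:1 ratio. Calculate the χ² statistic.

Under the 12:3:1 hypothesis (Σ ratio = 16, N = 1352):
  white: 1352 × 12/16 = 1014
  yellow: 1352 × 3/16 = 253.5
  green: 1352 × 1/16 = 84.5
χ² = Σ (O − E)² / E
  white: (1018 − 1014)² / 1014 = 0.0158
  yellow: (250 − 253.5)² / 253.5 = 0.0483
  green: (84 − 84.5)² / 84.5 = 0.0030
χ² = 0.0158 + 0.0483 + 0.0030 = 0.0671 ≈ 0.067

0.067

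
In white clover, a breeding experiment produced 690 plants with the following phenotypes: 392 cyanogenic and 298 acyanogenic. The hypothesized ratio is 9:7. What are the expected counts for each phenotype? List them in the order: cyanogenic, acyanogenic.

388.125, 301.875

Expected counts for N = 690 under a 9:7 ratio (total parts = 16):
  cyanogenic: 690 × 9/16 = 388.125
  acyanogenic: 690 × 7/16 = 301.875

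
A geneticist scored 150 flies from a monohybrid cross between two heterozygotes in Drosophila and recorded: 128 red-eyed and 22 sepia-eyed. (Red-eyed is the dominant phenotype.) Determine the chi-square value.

For a monohybrid cross between heterozygotes with complete dominance, the expected phenotypic ratio is 3:1.
Under the 3:1 hypothesis (Σ ratio = 4, N = 150):
  red-eyed: 150 × 3/4 = 112.5
  sepia-eyed: 150 × 1/4 = 37.5
χ² = Σ (O − E)² / E
  red-eyed: (128 − 112.5)² / 112.5 = 2.1356
  sepia-eyed: (22 − 37.5)² / 37.5 = 6.4067
χ² = 2.1356 + 6.4067 = 8.5423 ≈ 8.542

8.542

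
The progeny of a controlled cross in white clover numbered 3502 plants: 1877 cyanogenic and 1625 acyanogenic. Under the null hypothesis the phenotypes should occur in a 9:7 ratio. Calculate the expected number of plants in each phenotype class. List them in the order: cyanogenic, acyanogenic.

Under the 9:7 hypothesis (Σ ratio = 16, N = 3502):
  cyanogenic: 3502 × 9/16 = 1969.875
  acyanogenic: 3502 × 7/16 = 1532.125

1969.875, 1532.125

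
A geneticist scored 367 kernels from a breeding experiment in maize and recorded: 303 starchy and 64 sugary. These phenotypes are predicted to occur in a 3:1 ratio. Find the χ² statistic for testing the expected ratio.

The 3:1 ratio has 4 parts, so with N = 367 the expected counts are:
  starchy: 367 × 3/4 = 275.25
  sugary: 367 × 1/4 = 91.75
χ² = Σ (O − E)² / E
  starchy: (303 − 275.25)² / 275.25 = 2.7977
  sugary: (64 − 91.75)² / 91.75 = 8.3931
χ² = 2.7977 + 8.3931 = 11.1908 ≈ 11.191

11.191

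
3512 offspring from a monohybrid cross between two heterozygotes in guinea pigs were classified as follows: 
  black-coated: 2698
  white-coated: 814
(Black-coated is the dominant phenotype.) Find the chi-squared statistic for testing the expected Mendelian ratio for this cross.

For a monohybrid cross between heterozygotes with complete dominance, the expected phenotypic ratio is 3:1.
Expected counts for N = 3512 under a 3:1 ratio (total parts = 4):
  black-coated: 3512 × 3/4 = 2634
  white-coated: 3512 × 1/4 = 878
χ² = Σ (O − E)² / E
  black-coated: (2698 − 2634)² / 2634 = 1.5550
  white-coated: (814 − 878)² / 878 = 4.6651
χ² = 1.5550 + 4.6651 = 6.2201 ≈ 6.220

6.220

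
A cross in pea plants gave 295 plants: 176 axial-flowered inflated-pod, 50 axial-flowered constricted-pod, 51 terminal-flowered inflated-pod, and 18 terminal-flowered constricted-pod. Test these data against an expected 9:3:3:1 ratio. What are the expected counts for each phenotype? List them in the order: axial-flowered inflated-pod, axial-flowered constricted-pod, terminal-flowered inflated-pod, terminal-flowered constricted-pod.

The 9:3:3:1 ratio has 16 parts, so with N = 295 the expected counts are:
  axial-flowered inflated-pod: 295 × 9/16 = 165.9375
  axial-flowered constricted-pod: 295 × 3/16 = 55.3125
  terminal-flowered inflated-pod: 295 × 3/16 = 55.3125
  terminal-flowered constricted-pod: 295 × 1/16 = 18.4375

165.9375, 55.3125, 55.3125, 18.4375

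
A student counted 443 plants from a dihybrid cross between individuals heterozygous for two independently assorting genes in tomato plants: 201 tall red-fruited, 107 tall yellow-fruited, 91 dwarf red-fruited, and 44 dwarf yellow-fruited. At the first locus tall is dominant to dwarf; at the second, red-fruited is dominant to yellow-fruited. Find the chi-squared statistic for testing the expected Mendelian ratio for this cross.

26.586

A dihybrid F₂ with independent assortment and complete dominance at both loci gives a 9:3:3:1 phenotypic ratio.
Total ratio parts = 16. Expected numbers out of 443:
  tall red-fruited: 443 × 9/16 = 249.1875
  tall yellow-fruited: 443 × 3/16 = 83.0625
  dwarf red-fruited: 443 × 3/16 = 83.0625
  dwarf yellow-fruited: 443 × 1/16 = 27.6875
χ² = Σ (O − E)² / E
  tall red-fruited: (201 − 249.1875)² / 249.1875 = 9.3184
  tall yellow-fruited: (107 − 83.0625)² / 83.0625 = 6.8985
  dwarf red-fruited: (91 − 83.0625)² / 83.0625 = 0.7585
  dwarf yellow-fruited: (44 − 27.6875)² / 27.6875 = 9.6108
χ² = 9.3184 + 6.8985 + 0.7585 + 9.6108 = 26.5862 ≈ 26.586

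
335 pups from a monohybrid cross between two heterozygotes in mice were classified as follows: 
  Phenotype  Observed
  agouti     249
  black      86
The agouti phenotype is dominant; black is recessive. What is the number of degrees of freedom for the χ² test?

For a monohybrid cross between heterozygotes with complete dominance, the expected phenotypic ratio is 3:1.
A goodness-of-fit test with 2 phenotype classes has df = 2 − 1 = 1.

1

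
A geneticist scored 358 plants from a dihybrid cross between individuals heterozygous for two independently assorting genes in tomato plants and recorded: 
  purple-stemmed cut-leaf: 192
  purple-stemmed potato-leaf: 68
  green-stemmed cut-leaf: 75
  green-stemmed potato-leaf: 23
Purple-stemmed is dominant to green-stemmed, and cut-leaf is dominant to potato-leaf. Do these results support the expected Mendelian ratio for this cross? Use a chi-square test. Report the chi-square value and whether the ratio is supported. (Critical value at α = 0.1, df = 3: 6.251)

1.389; consistent

A dihybrid F₂ with independent assortment and complete dominance at both loci gives a 9:3:3:1 phenotypic ratio.
Under the 9:3:3:1 hypothesis (Σ ratio = 16, N = 358):
  purple-stemmed cut-leaf: 358 × 9/16 = 201.375
  purple-stemmed potato-leaf: 358 × 3/16 = 67.125
  green-stemmed cut-leaf: 358 × 3/16 = 67.125
  green-stemmed potato-leaf: 358 × 1/16 = 22.375
χ² = Σ (O − E)² / E
  purple-stemmed cut-leaf: (192 − 201.375)² / 201.375 = 0.4365
  purple-stemmed potato-leaf: (68 − 67.125)² / 67.125 = 0.0114
  green-stemmed cut-leaf: (75 − 67.125)² / 67.125 = 0.9239
  green-stemmed potato-leaf: (23 − 22.375)² / 22.375 = 0.0175
χ² = 0.4365 + 0.0114 + 0.9239 + 0.0175 = 1.3893 ≈ 1.389
Degrees of freedom = 4 − 1 = 3; critical value at α = 0.1 is 6.251.
Since 1.389 < 6.251, we fail to reject the null hypothesis — the data are consistent with the 9:3:3:1 ratio.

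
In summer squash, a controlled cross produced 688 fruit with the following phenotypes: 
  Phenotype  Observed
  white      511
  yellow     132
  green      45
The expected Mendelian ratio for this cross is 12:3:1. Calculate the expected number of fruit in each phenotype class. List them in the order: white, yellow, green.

516, 129, 43

Expected counts for N = 688 under a 12:3:1 ratio (total parts = 16):
  white: 688 × 12/16 = 516
  yellow: 688 × 3/16 = 129
  green: 688 × 1/16 = 43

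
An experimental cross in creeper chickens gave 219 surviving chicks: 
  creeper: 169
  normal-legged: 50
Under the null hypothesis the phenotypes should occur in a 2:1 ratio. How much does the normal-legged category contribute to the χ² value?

7.247

The 2:1 ratio has 3 parts, so with N = 219 the expected counts are:
  creeper: 219 × 2/3 = 146
  normal-legged: 219 × 1/3 = 73
Contribution of normal-legged: (50 − 73)² / 73 = 7.2466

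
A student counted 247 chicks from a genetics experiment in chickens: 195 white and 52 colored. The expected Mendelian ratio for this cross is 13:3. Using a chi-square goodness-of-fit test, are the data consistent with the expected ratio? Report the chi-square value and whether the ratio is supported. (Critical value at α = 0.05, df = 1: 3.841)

Total ratio parts = 16. Expected numbers out of 247:
  white: 247 × 13/16 = 200.6875
  colored: 247 × 3/16 = 46.3125
χ² = Σ (O − E)² / E
  white: (195 − 200.6875)² / 200.6875 = 0.1612
  colored: (52 − 46.3125)² / 46.3125 = 0.6985
χ² = 0.1612 + 0.6985 = 0.8597 ≈ 0.860
Degrees of freedom = 2 − 1 = 1; critical value at α = 0.05 is 3.841.
Since 0.860 < 3.841, we fail to reject the null hypothesis — the data are consistent with the 13:3 ratio.

0.860; consistent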